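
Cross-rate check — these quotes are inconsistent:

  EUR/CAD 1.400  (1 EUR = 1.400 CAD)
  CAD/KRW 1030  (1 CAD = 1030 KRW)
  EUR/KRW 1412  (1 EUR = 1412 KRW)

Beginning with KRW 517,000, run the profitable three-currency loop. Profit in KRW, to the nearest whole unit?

Profitable loop is KRW → EUR → CAD → KRW:
KRW 517,000 ÷ 1412 = EUR 366.15
EUR 366.15 × 1.400 = CAD 512.61
CAD 512.61 × 1030 = KRW 527,984
Profit = KRW 527,984 − KRW 517,000

Profit: KRW 10,984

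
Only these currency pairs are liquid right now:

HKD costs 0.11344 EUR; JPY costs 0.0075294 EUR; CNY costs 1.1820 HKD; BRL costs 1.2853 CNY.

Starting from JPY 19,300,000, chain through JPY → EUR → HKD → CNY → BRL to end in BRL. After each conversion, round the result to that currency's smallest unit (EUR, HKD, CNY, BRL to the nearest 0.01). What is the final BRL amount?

JPY 19,300,000 × 0.0075294 = EUR 145,317.42
EUR 145,317.42 ÷ 0.11344 = HKD 1,281,006.88
HKD 1,281,006.88 ÷ 1.1820 = CNY 1,083,762.17
CNY 1,083,762.17 ÷ 1.2853 = BRL 843,197.83

BRL 843,197.83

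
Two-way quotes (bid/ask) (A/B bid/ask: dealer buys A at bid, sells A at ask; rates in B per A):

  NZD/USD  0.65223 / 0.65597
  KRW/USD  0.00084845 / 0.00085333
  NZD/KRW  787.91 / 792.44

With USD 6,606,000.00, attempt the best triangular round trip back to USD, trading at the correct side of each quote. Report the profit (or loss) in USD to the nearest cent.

Best loop USD → NZD → KRW → USD:
USD 6,606,000.00 ÷ 0.65597 (buy NZD at ask) = NZD 10,070,582.50
NZD 10,070,582.50 × 787.91 (sell NZD at bid) = KRW 7,934,712,655
KRW 7,934,712,655 × 0.00084845 (sell KRW at bid) = USD 6,732,206.95

Net profit: USD 126,206.95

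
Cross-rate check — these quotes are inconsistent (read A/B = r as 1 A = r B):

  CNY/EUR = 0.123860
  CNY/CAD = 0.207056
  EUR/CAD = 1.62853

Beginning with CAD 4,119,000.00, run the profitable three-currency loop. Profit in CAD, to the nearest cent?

Profitable loop is CAD → EUR → CNY → CAD:
CAD 4,119,000.00 ÷ 1.62853 = EUR 2,529,274.87
EUR 2,529,274.87 ÷ 0.123860 = CNY 20,420,433.29
CNY 20,420,433.29 × 0.207056 = CAD 4,228,173.24
Profit = CAD 4,228,173.24 − CAD 4,119,000.00

Profit: CAD 109,173.24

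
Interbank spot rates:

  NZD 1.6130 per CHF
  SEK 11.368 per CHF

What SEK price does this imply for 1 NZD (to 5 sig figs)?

1 NZD ÷ 1.6130 = 0.619963 CHF
0.619963 CHF × 11.368 = 7.04774 SEK

NZD/SEK = 7.0477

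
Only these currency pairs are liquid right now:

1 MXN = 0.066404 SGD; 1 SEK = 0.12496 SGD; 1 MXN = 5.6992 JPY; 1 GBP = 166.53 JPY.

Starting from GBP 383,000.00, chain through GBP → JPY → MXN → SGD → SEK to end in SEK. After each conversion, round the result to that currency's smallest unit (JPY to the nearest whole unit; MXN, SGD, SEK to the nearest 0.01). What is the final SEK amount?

SEK 5,947,036.17

GBP 383,000.00 × 166.53 = JPY 63,780,990
JPY 63,780,990 ÷ 5.6992 = MXN 11,191,218.07
MXN 11,191,218.07 × 0.066404 = SGD 743,141.64
SGD 743,141.64 ÷ 0.12496 = SEK 5,947,036.17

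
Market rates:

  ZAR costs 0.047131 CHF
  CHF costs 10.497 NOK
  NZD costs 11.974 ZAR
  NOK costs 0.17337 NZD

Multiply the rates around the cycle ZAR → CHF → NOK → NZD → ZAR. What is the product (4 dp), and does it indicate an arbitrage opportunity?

1.0270 (arbitrage exists)

Around ZAR → CHF → NOK → NZD → ZAR: 1 × 0.047131 × 10.497 × 0.17337 × 11.974 = 1.027035
Product > 1; profitable direction is ZAR → CHF → NOK → NZD → ZAR.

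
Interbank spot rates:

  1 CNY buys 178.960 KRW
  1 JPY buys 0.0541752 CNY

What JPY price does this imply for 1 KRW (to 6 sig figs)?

KRW/JPY = 0.103144

1 KRW ÷ 178.960 = 0.00558784 CNY
0.00558784 CNY ÷ 0.0541752 = 0.103144 JPY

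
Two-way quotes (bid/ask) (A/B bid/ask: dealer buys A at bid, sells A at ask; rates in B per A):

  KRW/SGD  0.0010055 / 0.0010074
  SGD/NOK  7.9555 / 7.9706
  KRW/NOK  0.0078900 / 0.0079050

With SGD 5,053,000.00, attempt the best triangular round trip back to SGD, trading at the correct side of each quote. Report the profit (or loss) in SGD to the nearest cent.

Best loop SGD → NOK → KRW → SGD:
SGD 5,053,000.00 × 7.9555 (sell SGD at bid) = NOK 40,199,141.50
NOK 40,199,141.50 ÷ 0.0079050 (buy KRW at ask) = KRW 5,085,280,392
KRW 5,085,280,392 × 0.0010055 (sell KRW at bid) = SGD 5,113,249.43

Net profit: SGD 60,249.43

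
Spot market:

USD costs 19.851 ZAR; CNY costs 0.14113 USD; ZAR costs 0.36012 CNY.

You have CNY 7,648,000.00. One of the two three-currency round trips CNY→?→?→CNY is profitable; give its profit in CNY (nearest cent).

Profitable loop is CNY → USD → ZAR → CNY:
CNY 7,648,000.00 × 0.14113 = USD 1,079,362.24
USD 1,079,362.24 × 19.851 = ZAR 21,426,419.83
ZAR 21,426,419.83 × 0.36012 = CNY 7,716,082.31
Profit = CNY 7,716,082.31 − CNY 7,648,000.00

Profit: CNY 68,082.31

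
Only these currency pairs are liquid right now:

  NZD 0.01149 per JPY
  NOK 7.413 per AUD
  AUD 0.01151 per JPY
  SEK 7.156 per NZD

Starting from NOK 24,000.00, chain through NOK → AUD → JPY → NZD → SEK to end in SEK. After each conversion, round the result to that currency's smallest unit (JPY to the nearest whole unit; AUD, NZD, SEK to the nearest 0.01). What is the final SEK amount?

NOK 24,000.00 ÷ 7.413 = AUD 3,237.56
AUD 3,237.56 ÷ 0.01151 = JPY 281,282
JPY 281,282 × 0.01149 = NZD 3,231.93
NZD 3,231.93 × 7.156 = SEK 23,127.69

SEK 23,127.69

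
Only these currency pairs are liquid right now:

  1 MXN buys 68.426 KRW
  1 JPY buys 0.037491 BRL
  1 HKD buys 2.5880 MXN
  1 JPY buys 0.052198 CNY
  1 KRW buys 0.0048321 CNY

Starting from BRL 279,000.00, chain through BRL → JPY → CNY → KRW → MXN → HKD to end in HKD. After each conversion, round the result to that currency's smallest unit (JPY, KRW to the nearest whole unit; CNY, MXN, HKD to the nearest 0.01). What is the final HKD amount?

BRL 279,000.00 ÷ 0.037491 = JPY 7,441,786
JPY 7,441,786 × 0.052198 = CNY 388,446.35
CNY 388,446.35 ÷ 0.0048321 = KRW 80,388,723
KRW 80,388,723 ÷ 68.426 = MXN 1,174,827.16
MXN 1,174,827.16 ÷ 2.5880 = HKD 453,951.76

HKD 453,951.76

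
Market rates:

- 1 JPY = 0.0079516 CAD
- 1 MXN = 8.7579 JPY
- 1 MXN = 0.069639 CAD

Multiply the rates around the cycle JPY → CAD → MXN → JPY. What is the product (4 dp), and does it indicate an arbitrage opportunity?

1.0000 (no arbitrage)

Around JPY → CAD → MXN → JPY: 1 × 0.0079516 ÷ 0.069639 × 8.7579 = 1.000005
Product ≈ 1 (deviation 0.000%, within rounding noise).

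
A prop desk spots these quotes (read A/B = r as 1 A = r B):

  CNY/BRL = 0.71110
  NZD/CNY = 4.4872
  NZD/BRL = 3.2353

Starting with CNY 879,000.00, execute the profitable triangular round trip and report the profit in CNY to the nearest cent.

Profitable loop is CNY → NZD → BRL → CNY:
CNY 879,000.00 ÷ 4.4872 = NZD 195,890.53
NZD 195,890.53 × 3.2353 = BRL 633,764.64
BRL 633,764.64 ÷ 0.71110 = CNY 891,245.45
Profit = CNY 891,245.45 − CNY 879,000.00

Profit: CNY 12,245.45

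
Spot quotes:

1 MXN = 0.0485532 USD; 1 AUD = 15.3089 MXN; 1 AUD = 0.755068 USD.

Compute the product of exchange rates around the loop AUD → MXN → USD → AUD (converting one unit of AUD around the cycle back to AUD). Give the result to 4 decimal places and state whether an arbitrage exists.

Around AUD → MXN → USD → AUD: 1 × 15.3089 × 0.0485532 ÷ 0.755068 = 0.984409
Product < 1; profitable direction is AUD → USD → MXN → AUD.

0.9844 (arbitrage exists)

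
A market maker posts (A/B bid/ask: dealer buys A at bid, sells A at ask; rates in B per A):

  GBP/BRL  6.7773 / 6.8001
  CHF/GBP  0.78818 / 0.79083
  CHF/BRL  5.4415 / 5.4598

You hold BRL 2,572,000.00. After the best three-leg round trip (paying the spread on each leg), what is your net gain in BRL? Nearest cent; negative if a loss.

Best loop BRL → GBP → CHF → BRL:
BRL 2,572,000.00 ÷ 6.8001 (buy GBP at ask) = GBP 378,229.73
GBP 378,229.73 ÷ 0.79083 (buy CHF at ask) = CHF 478,269.33
CHF 478,269.33 × 5.4415 (sell CHF at bid) = BRL 2,602,502.54

Net profit: BRL 30,502.54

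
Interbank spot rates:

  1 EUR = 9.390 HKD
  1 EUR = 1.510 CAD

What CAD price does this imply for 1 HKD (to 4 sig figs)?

1 HKD ÷ 9.390 = 0.106496 EUR
0.106496 EUR × 1.510 = 0.160809 CAD

HKD/CAD = 0.1608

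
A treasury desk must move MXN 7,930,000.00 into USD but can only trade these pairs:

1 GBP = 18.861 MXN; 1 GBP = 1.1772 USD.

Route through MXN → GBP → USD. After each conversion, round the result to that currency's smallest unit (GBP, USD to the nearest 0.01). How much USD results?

MXN 7,930,000.00 ÷ 18.861 = GBP 420,444.30
GBP 420,444.30 × 1.1772 = USD 494,947.03

USD 494,947.03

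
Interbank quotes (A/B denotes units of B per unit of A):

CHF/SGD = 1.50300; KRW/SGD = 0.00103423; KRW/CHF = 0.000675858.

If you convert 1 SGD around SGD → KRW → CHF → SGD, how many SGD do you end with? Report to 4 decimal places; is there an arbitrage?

0.9822 (arbitrage exists)

Around SGD → KRW → CHF → SGD: 1 ÷ 0.00103423 × 0.000675858 × 1.50300 = 0.982194
Product < 1; profitable direction is SGD → CHF → KRW → SGD.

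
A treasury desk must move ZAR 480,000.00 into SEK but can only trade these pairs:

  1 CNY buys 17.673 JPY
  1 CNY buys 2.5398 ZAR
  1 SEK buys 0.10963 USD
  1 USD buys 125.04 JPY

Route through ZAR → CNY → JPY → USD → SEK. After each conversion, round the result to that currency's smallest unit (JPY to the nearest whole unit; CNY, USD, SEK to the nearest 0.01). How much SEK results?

SEK 243,654.11

ZAR 480,000.00 ÷ 2.5398 = CNY 188,991.26
CNY 188,991.26 × 17.673 = JPY 3,340,043
JPY 3,340,043 ÷ 125.04 = USD 26,711.80
USD 26,711.80 ÷ 0.10963 = SEK 243,654.11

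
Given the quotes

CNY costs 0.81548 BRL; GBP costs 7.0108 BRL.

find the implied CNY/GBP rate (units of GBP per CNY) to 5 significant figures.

CNY/GBP = 0.11632

1 CNY × 0.81548 = 0.81548 BRL
0.81548 BRL ÷ 7.0108 = 0.116318 GBP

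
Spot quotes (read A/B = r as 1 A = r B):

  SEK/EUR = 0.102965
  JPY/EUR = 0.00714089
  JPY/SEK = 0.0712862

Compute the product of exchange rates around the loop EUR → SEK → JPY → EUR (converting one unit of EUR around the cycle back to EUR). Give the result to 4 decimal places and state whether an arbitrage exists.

0.9729 (arbitrage exists)

Around EUR → SEK → JPY → EUR: 1 ÷ 0.102965 ÷ 0.0712862 × 0.00714089 = 0.972875
Product < 1; profitable direction is EUR → JPY → SEK → EUR.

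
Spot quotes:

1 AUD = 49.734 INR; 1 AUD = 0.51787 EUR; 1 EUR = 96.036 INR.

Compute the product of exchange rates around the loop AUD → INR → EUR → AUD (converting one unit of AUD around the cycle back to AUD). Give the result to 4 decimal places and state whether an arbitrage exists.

Around AUD → INR → EUR → AUD: 1 × 49.734 ÷ 96.036 ÷ 0.51787 = 0.999997
Product ≈ 1 (deviation 0.000%, within rounding noise).

1.0000 (no arbitrage)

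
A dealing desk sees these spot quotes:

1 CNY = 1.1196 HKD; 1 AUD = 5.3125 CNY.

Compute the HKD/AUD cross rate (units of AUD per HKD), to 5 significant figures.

HKD/AUD = 0.16813

1 HKD ÷ 1.1196 = 0.893176 CNY
0.893176 CNY ÷ 5.3125 = 0.168127 AUD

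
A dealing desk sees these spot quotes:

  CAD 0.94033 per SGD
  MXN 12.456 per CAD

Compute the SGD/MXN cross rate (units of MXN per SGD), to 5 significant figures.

SGD/MXN = 11.713

1 SGD × 0.94033 = 0.94033 CAD
0.94033 CAD × 12.456 = 11.7128 MXN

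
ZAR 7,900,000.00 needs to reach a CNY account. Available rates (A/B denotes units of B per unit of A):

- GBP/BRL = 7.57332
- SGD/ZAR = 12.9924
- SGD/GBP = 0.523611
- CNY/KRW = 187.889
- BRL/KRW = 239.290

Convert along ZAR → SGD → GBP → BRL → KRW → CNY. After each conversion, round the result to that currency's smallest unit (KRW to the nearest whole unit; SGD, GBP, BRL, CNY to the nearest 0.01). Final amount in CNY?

CNY 3,070,831.42

ZAR 7,900,000.00 ÷ 12.9924 = SGD 608,047.78
SGD 608,047.78 × 0.523611 = GBP 318,380.51
GBP 318,380.51 × 7.57332 = BRL 2,411,197.48
BRL 2,411,197.48 × 239.290 = KRW 576,975,445
KRW 576,975,445 ÷ 187.889 = CNY 3,070,831.42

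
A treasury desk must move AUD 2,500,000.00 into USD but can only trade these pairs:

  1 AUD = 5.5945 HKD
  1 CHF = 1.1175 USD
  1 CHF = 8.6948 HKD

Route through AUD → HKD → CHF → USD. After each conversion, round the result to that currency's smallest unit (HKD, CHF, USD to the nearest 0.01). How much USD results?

AUD 2,500,000.00 × 5.5945 = HKD 13,986,250.00
HKD 13,986,250.00 ÷ 8.6948 = CHF 1,608,576.39
CHF 1,608,576.39 × 1.1175 = USD 1,797,584.12

USD 1,797,584.12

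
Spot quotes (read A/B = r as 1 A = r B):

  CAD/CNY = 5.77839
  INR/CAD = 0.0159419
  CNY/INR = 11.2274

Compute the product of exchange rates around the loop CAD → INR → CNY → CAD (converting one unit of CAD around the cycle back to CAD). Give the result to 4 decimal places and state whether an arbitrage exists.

0.9669 (arbitrage exists)

Around CAD → INR → CNY → CAD: 1 ÷ 0.0159419 ÷ 11.2274 ÷ 5.77839 = 0.966883
Product < 1; profitable direction is CAD → CNY → INR → CAD.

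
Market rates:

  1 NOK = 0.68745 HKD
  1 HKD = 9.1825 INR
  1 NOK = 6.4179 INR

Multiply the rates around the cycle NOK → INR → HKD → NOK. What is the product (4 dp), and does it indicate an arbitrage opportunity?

1.0167 (arbitrage exists)

Around NOK → INR → HKD → NOK: 1 × 6.4179 ÷ 9.1825 ÷ 0.68745 = 1.016695
Product > 1; profitable direction is NOK → INR → HKD → NOK.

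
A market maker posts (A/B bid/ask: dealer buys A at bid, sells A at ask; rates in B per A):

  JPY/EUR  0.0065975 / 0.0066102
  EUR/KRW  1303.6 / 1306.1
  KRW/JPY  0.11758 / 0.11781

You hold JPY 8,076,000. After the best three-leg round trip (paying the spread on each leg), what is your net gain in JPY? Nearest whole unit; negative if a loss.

Net profit: JPY 90,830

Best loop JPY → EUR → KRW → JPY:
JPY 8,076,000 × 0.0065975 (sell JPY at bid) = EUR 53,281.41
EUR 53,281.41 × 1303.6 (sell EUR at bid) = KRW 69,457,646
KRW 69,457,646 × 0.11758 (sell KRW at bid) = JPY 8,166,830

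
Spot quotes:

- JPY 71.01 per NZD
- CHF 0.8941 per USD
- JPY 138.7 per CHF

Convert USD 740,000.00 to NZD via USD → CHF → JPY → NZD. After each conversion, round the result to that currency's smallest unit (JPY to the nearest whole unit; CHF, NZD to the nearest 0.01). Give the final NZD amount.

USD 740,000.00 × 0.8941 = CHF 661,634.00
CHF 661,634.00 × 138.7 = JPY 91,768,636
JPY 91,768,636 ÷ 71.01 = NZD 1,292,333.98

NZD 1,292,333.98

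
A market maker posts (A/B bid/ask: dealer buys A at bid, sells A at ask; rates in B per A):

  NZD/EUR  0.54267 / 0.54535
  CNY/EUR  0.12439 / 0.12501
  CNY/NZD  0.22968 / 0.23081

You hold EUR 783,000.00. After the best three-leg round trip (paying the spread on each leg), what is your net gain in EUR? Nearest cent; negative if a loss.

Best loop EUR → CNY → NZD → EUR:
EUR 783,000.00 ÷ 0.12501 (buy CNY at ask) = CNY 6,263,498.92
CNY 6,263,498.92 × 0.22968 (sell CNY at bid) = NZD 1,438,600.43
NZD 1,438,600.43 × 0.54267 (sell NZD at bid) = EUR 780,685.30

Net result: EUR -2,314.70 (no profitable arbitrage after spreads)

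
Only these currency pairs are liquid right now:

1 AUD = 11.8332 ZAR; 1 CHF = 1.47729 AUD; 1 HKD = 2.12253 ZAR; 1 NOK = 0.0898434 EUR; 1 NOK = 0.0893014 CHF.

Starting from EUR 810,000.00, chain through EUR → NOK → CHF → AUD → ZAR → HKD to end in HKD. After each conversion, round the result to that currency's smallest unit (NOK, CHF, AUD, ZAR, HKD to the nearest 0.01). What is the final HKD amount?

HKD 6,630,881.00

EUR 810,000.00 ÷ 0.0898434 = NOK 9,015,687.30
NOK 9,015,687.30 × 0.0893014 = CHF 805,113.50
CHF 805,113.50 × 1.47729 = AUD 1,189,386.12
AUD 1,189,386.12 × 11.8332 = ZAR 14,074,243.84
ZAR 14,074,243.84 ÷ 2.12253 = HKD 6,630,881.00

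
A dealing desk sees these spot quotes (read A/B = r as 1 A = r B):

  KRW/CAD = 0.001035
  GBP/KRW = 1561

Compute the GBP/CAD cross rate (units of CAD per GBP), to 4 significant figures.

1 GBP × 1561 = 1561 KRW
1561 KRW × 0.001035 = 1.61563 CAD

GBP/CAD = 1.616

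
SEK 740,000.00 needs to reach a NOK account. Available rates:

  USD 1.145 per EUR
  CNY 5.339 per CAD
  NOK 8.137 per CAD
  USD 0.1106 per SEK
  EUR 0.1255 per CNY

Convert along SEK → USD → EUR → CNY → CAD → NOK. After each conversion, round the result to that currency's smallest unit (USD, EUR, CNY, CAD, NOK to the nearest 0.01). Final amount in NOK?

NOK 868,044.66

SEK 740,000.00 × 0.1106 = USD 81,844.00
USD 81,844.00 ÷ 1.145 = EUR 71,479.48
EUR 71,479.48 ÷ 0.1255 = CNY 569,557.61
CNY 569,557.61 ÷ 5.339 = CAD 106,678.71
CAD 106,678.71 × 8.137 = NOK 868,044.66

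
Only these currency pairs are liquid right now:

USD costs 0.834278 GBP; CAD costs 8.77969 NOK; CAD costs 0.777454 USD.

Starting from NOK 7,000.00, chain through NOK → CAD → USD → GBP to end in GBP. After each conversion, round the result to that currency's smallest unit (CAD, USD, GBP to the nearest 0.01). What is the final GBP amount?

GBP 517.14

NOK 7,000.00 ÷ 8.77969 = CAD 797.29
CAD 797.29 × 0.777454 = USD 619.86
USD 619.86 × 0.834278 = GBP 517.14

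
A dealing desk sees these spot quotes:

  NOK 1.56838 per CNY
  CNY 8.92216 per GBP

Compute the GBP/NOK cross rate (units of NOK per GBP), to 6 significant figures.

GBP/NOK = 13.9933

1 GBP × 8.92216 = 8.92216 CNY
8.92216 CNY × 1.56838 = 13.9933 NOK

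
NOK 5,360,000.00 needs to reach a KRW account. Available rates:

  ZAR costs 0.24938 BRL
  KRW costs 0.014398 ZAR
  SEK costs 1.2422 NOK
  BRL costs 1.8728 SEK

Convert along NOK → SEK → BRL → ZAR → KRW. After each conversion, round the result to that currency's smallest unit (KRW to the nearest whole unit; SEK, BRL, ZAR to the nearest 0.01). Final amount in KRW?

NOK 5,360,000.00 ÷ 1.2422 = SEK 4,314,925.13
SEK 4,314,925.13 ÷ 1.8728 = BRL 2,303,996.76
BRL 2,303,996.76 ÷ 0.24938 = ZAR 9,238,899.51
ZAR 9,238,899.51 ÷ 0.014398 = KRW 641,679,366

KRW 641,679,366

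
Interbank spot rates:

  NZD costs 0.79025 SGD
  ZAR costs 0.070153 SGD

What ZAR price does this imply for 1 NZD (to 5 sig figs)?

1 NZD × 0.79025 = 0.79025 SGD
0.79025 SGD ÷ 0.070153 = 11.2647 ZAR

NZD/ZAR = 11.265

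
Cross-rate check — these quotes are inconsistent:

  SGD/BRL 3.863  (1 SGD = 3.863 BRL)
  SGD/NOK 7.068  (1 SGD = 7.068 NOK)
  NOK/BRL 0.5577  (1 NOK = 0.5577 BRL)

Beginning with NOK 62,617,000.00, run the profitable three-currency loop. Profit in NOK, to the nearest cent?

Profit: NOK 1,277,685.05

Profitable loop is NOK → BRL → SGD → NOK:
NOK 62,617,000.00 × 0.5577 = BRL 34,921,500.90
BRL 34,921,500.90 ÷ 3.863 = SGD 9,039,995.06
SGD 9,039,995.06 × 7.068 = NOK 63,894,685.05
Profit = NOK 63,894,685.05 − NOK 62,617,000.00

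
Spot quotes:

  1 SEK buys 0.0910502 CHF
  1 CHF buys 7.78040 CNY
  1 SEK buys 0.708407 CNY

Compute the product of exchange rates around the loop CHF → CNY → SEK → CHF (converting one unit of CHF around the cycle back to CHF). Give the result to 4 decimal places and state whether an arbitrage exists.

1.0000 (no arbitrage)

Around CHF → CNY → SEK → CHF: 1 × 7.78040 ÷ 0.708407 × 0.0910502 = 1.000000
Product ≈ 1 (deviation 0.000%, within rounding noise).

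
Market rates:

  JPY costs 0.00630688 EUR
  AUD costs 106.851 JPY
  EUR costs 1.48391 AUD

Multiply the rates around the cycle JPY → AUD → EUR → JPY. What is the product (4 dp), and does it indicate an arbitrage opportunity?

1.0000 (no arbitrage)

Around JPY → AUD → EUR → JPY: 1 ÷ 106.851 ÷ 1.48391 ÷ 0.00630688 = 0.999998
Product ≈ 1 (deviation 0.000%, within rounding noise).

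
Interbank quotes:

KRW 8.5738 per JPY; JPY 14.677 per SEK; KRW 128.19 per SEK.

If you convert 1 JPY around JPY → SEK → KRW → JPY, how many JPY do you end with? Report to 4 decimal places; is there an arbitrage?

1.0187 (arbitrage exists)

Around JPY → SEK → KRW → JPY: 1 ÷ 14.677 × 128.19 ÷ 8.5738 = 1.018693
Product > 1; profitable direction is JPY → SEK → KRW → JPY.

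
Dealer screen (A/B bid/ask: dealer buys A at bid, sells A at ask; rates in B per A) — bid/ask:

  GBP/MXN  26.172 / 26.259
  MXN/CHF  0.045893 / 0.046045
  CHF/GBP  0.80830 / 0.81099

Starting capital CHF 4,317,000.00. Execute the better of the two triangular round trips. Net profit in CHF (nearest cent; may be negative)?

Best loop CHF → MXN → GBP → CHF:
CHF 4,317,000.00 ÷ 0.046045 (buy MXN at ask) = MXN 93,756,108.16
MXN 93,756,108.16 ÷ 26.259 (buy GBP at ask) = GBP 3,570,437.11
GBP 3,570,437.11 ÷ 0.81099 (buy CHF at ask) = CHF 4,402,566.14

Net profit: CHF 85,566.14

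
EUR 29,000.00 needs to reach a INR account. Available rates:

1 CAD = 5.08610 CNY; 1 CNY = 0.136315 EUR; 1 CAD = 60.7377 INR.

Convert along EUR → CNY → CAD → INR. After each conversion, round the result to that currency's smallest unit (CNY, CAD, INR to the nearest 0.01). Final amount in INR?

EUR 29,000.00 ÷ 0.136315 = CNY 212,742.54
CNY 212,742.54 ÷ 5.08610 = CAD 41,828.23
CAD 41,828.23 × 60.7377 = INR 2,540,550.49

INR 2,540,550.49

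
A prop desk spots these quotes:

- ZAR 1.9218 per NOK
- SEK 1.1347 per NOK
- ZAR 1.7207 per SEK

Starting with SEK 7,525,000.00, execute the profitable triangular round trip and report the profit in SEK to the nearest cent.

Profit: SEK 120,123.91

Profitable loop is SEK → ZAR → NOK → SEK:
SEK 7,525,000.00 × 1.7207 = ZAR 12,948,267.50
ZAR 12,948,267.50 ÷ 1.9218 = NOK 6,737,572.85
NOK 6,737,572.85 × 1.1347 = SEK 7,645,123.91
Profit = SEK 7,645,123.91 − SEK 7,525,000.00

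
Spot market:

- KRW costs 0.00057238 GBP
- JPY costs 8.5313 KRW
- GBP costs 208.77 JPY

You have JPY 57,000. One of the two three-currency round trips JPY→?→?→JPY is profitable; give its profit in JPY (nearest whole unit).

Profit: JPY 1,109

Profitable loop is JPY → KRW → GBP → JPY:
JPY 57,000 × 8.5313 = KRW 486,284
KRW 486,284 × 0.00057238 = GBP 278.34
GBP 278.34 × 208.77 = JPY 58,109
Profit = JPY 58,109 − JPY 57,000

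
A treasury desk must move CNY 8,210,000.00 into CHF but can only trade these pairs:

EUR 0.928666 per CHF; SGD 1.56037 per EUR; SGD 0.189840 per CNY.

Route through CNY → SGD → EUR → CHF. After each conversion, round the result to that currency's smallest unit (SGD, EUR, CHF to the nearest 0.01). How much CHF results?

CHF 1,075,582.55

CNY 8,210,000.00 × 0.189840 = SGD 1,558,586.40
SGD 1,558,586.40 ÷ 1.56037 = EUR 998,856.94
EUR 998,856.94 ÷ 0.928666 = CHF 1,075,582.55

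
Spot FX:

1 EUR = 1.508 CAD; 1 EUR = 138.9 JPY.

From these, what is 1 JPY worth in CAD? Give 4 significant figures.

1 JPY ÷ 138.9 = 0.00719942 EUR
0.00719942 EUR × 1.508 = 0.0108567 CAD

JPY/CAD = 0.01086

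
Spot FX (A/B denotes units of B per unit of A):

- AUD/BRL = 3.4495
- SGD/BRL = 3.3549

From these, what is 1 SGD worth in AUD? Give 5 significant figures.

SGD/AUD = 0.97258

1 SGD × 3.3549 = 3.3549 BRL
3.3549 BRL ÷ 3.4495 = 0.972576 AUD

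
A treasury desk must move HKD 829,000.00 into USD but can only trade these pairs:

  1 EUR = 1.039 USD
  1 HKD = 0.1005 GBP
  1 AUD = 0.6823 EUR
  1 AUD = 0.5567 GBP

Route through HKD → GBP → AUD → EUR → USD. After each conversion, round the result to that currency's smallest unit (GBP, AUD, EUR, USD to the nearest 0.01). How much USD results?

HKD 829,000.00 × 0.1005 = GBP 83,314.50
GBP 83,314.50 ÷ 0.5567 = AUD 149,657.80
AUD 149,657.80 × 0.6823 = EUR 102,111.52
EUR 102,111.52 × 1.039 = USD 106,093.87

USD 106,093.87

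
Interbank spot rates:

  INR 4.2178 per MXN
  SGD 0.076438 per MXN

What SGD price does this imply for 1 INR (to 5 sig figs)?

1 INR ÷ 4.2178 = 0.23709 MXN
0.23709 MXN × 0.076438 = 0.0181227 SGD

INR/SGD = 0.018123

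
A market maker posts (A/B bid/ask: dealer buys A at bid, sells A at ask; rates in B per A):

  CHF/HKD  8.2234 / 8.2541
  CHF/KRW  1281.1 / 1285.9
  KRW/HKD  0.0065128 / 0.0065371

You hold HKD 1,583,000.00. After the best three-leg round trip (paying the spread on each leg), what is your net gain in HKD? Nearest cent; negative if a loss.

Best loop HKD → CHF → KRW → HKD:
HKD 1,583,000.00 ÷ 8.2541 (buy CHF at ask) = CHF 191,783.48
CHF 191,783.48 × 1281.1 (sell CHF at bid) = KRW 245,693,813
KRW 245,693,813 × 0.0065128 (sell KRW at bid) = HKD 1,600,154.66

Net profit: HKD 17,154.66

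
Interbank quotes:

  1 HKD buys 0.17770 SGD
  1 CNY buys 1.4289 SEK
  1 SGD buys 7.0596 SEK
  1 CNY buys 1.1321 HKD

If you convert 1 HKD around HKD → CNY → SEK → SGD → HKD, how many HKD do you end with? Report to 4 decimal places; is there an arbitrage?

1.0061 (arbitrage exists)

Around HKD → CNY → SEK → SGD → HKD: 1 ÷ 1.1321 × 1.4289 ÷ 7.0596 ÷ 0.17770 = 1.006119
Product > 1; profitable direction is HKD → CNY → SEK → SGD → HKD.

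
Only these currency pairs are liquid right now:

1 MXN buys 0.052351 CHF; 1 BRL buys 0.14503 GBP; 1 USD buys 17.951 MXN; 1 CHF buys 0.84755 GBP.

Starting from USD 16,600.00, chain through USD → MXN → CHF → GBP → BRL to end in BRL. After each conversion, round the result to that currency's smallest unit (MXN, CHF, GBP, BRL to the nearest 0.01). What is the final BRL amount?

USD 16,600.00 × 17.951 = MXN 297,986.60
MXN 297,986.60 × 0.052351 = CHF 15,599.90
CHF 15,599.90 × 0.84755 = GBP 13,221.70
GBP 13,221.70 ÷ 0.14503 = BRL 91,165.28

BRL 91,165.28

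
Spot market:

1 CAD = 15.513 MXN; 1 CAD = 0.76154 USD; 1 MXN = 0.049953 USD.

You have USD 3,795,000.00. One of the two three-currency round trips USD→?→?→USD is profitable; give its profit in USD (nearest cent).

Profit: USD 66,681.30

Profitable loop is USD → CAD → MXN → USD:
USD 3,795,000.00 ÷ 0.76154 = CAD 4,983,323.27
CAD 4,983,323.27 × 15.513 = MXN 77,306,293.83
MXN 77,306,293.83 × 0.049953 = USD 3,861,681.30
Profit = USD 3,861,681.30 − USD 3,795,000.00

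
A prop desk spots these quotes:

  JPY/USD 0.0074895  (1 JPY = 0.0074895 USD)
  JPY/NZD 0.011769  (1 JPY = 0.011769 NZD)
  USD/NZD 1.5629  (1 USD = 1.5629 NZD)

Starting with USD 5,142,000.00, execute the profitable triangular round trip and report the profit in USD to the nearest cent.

Profitable loop is USD → JPY → NZD → USD:
USD 5,142,000.00 ÷ 0.0074895 = JPY 686,561,186
JPY 686,561,186 × 0.011769 = NZD 8,080,138.59
NZD 8,080,138.59 ÷ 1.5629 = USD 5,169,965.19
Profit = USD 5,169,965.19 − USD 5,142,000.00

Profit: USD 27,965.19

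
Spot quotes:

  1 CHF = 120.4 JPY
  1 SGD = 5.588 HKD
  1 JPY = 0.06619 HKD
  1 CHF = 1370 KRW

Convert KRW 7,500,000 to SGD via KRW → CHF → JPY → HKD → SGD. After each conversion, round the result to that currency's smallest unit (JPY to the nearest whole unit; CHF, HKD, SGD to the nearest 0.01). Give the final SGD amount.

KRW 7,500,000 ÷ 1370 = CHF 5,474.45
CHF 5,474.45 × 120.4 = JPY 659,124
JPY 659,124 × 0.06619 = HKD 43,627.42
HKD 43,627.42 ÷ 5.588 = SGD 7,807.34

SGD 7,807.34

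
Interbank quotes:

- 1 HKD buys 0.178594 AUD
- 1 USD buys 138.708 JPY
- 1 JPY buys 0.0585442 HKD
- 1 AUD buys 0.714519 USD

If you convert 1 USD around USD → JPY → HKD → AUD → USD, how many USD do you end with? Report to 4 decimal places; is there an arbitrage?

1.0363 (arbitrage exists)

Around USD → JPY → HKD → AUD → USD: 1 × 138.708 × 0.0585442 × 0.178594 × 0.714519 = 1.036254
Product > 1; profitable direction is USD → JPY → HKD → AUD → USD.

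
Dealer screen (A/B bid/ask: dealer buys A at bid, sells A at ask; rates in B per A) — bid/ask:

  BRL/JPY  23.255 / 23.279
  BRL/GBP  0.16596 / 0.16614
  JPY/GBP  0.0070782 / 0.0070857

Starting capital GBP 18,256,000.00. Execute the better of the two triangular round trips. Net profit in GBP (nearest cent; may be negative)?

Best loop GBP → JPY → BRL → GBP:
GBP 18,256,000.00 ÷ 0.0070857 (buy JPY at ask) = JPY 2,576,456,807
JPY 2,576,456,807 ÷ 23.279 (buy BRL at ask) = BRL 110,677,297.45
BRL 110,677,297.45 × 0.16596 (sell BRL at bid) = GBP 18,368,004.29

Net profit: GBP 112,004.29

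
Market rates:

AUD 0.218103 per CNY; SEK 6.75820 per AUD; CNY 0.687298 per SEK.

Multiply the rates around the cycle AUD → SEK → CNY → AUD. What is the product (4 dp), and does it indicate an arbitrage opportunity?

Around AUD → SEK → CNY → AUD: 1 × 6.75820 × 0.687298 × 0.218103 = 1.013066
Product > 1; profitable direction is AUD → SEK → CNY → AUD.

1.0131 (arbitrage exists)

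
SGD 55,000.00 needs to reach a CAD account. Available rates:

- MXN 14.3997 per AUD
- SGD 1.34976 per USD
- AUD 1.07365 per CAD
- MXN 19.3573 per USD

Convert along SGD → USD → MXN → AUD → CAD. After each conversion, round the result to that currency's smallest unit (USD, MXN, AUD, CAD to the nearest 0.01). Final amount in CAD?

CAD 51,019.33

SGD 55,000.00 ÷ 1.34976 = USD 40,747.98
USD 40,747.98 × 19.3573 = MXN 788,770.87
MXN 788,770.87 ÷ 14.3997 = AUD 54,776.90
AUD 54,776.90 ÷ 1.07365 = CAD 51,019.33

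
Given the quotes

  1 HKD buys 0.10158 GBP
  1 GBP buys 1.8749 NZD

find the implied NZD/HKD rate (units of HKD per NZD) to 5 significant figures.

NZD/HKD = 5.2507

1 NZD ÷ 1.8749 = 0.533362 GBP
0.533362 GBP ÷ 0.10158 = 5.25066 HKD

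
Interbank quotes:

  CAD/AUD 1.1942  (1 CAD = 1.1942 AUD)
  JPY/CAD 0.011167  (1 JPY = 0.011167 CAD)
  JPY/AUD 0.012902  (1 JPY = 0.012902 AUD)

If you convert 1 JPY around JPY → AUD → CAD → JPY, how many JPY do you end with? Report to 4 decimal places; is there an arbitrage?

0.9675 (arbitrage exists)

Around JPY → AUD → CAD → JPY: 1 × 0.012902 ÷ 1.1942 ÷ 0.011167 = 0.967483
Product < 1; profitable direction is JPY → CAD → AUD → JPY.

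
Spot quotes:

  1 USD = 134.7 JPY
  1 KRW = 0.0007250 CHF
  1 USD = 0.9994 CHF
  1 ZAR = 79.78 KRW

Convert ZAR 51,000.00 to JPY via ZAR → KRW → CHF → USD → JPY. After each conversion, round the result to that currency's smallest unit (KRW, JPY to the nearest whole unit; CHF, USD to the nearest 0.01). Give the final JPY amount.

ZAR 51,000.00 × 79.78 = KRW 4,068,780
KRW 4,068,780 × 0.0007250 = CHF 2,949.87
CHF 2,949.87 ÷ 0.9994 = USD 2,951.64
USD 2,951.64 × 134.7 = JPY 397,586

JPY 397,586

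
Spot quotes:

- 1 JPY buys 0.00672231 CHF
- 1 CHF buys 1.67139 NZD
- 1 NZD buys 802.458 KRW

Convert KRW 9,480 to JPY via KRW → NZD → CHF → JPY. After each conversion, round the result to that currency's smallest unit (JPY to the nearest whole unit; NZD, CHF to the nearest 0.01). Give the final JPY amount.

JPY 1,052

KRW 9,480 ÷ 802.458 = NZD 11.81
NZD 11.81 ÷ 1.67139 = CHF 7.07
CHF 7.07 ÷ 0.00672231 = JPY 1,052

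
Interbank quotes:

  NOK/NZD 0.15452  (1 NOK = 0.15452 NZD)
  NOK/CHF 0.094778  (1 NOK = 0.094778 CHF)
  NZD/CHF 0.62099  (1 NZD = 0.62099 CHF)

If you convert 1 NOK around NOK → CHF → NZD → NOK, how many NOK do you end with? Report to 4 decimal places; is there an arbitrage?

Around NOK → CHF → NZD → NOK: 1 × 0.094778 ÷ 0.62099 ÷ 0.15452 = 0.987730
Product < 1; profitable direction is NOK → NZD → CHF → NOK.

0.9877 (arbitrage exists)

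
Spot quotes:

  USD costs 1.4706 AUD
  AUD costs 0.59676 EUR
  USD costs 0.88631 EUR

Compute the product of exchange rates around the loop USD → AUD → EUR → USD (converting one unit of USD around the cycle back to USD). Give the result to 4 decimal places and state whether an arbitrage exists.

Around USD → AUD → EUR → USD: 1 × 1.4706 × 0.59676 ÷ 0.88631 = 0.990167
Product < 1; profitable direction is USD → EUR → AUD → USD.

0.9902 (arbitrage exists)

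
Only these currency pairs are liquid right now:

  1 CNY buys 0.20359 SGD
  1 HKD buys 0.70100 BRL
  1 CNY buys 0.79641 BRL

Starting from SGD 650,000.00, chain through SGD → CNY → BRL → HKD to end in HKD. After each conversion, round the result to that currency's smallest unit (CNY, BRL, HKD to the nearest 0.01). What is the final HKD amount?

HKD 3,627,234.22

SGD 650,000.00 ÷ 0.20359 = CNY 3,192,691.19
CNY 3,192,691.19 × 0.79641 = BRL 2,542,691.19
BRL 2,542,691.19 ÷ 0.70100 = HKD 3,627,234.22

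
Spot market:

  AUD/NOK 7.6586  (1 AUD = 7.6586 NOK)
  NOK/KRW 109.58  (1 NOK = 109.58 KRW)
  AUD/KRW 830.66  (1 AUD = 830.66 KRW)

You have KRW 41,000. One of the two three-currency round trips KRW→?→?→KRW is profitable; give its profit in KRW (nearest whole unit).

Profit: KRW 423

Profitable loop is KRW → AUD → NOK → KRW:
KRW 41,000 ÷ 830.66 = AUD 49.36
AUD 49.36 × 7.6586 = NOK 378.02
NOK 378.02 × 109.58 = KRW 41,423
Profit = KRW 41,423 − KRW 41,000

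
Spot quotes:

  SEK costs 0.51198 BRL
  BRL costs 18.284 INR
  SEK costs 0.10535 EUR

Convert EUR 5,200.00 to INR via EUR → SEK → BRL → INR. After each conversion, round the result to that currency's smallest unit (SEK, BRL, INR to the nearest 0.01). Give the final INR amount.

INR 462,054.23

EUR 5,200.00 ÷ 0.10535 = SEK 49,359.28
SEK 49,359.28 × 0.51198 = BRL 25,270.96
BRL 25,270.96 × 18.284 = INR 462,054.23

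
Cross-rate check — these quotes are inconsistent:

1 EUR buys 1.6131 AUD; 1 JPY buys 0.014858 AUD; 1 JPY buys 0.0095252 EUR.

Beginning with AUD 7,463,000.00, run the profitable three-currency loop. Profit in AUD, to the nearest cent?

Profitable loop is AUD → JPY → EUR → AUD:
AUD 7,463,000.00 ÷ 0.014858 = JPY 502,288,330
JPY 502,288,330 × 0.0095252 = EUR 4,784,396.80
EUR 4,784,396.80 × 1.6131 = AUD 7,717,710.47
Profit = AUD 7,717,710.47 − AUD 7,463,000.00

Profit: AUD 254,710.47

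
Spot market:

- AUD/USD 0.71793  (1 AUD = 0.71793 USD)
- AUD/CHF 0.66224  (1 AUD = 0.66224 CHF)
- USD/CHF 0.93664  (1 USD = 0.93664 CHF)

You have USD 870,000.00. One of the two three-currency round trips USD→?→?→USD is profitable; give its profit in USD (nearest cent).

Profitable loop is USD → CHF → AUD → USD:
USD 870,000.00 × 0.93664 = CHF 814,876.80
CHF 814,876.80 ÷ 0.66224 = AUD 1,230,485.62
AUD 1,230,485.62 × 0.71793 = USD 883,402.54
Profit = USD 883,402.54 − USD 870,000.00

Profit: USD 13,402.54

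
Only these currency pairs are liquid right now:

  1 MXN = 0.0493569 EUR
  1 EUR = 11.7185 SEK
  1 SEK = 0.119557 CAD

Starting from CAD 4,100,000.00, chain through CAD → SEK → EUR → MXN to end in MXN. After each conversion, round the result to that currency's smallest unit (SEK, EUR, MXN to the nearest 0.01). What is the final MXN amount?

CAD 4,100,000.00 ÷ 0.119557 = SEK 34,293,265.97
SEK 34,293,265.97 ÷ 11.7185 = EUR 2,926,421.13
EUR 2,926,421.13 ÷ 0.0493569 = MXN 59,291,023.75

MXN 59,291,023.75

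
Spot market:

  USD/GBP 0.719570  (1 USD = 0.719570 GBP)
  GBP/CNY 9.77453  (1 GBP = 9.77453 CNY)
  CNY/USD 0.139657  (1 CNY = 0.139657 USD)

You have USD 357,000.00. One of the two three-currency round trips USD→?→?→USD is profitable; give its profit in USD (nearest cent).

Profit: USD 6,443.22

Profitable loop is USD → CNY → GBP → USD:
USD 357,000.00 ÷ 0.139657 = CNY 2,556,262.84
CNY 2,556,262.84 ÷ 9.77453 = GBP 261,522.84
GBP 261,522.84 ÷ 0.719570 = USD 363,443.22
Profit = USD 363,443.22 − USD 357,000.00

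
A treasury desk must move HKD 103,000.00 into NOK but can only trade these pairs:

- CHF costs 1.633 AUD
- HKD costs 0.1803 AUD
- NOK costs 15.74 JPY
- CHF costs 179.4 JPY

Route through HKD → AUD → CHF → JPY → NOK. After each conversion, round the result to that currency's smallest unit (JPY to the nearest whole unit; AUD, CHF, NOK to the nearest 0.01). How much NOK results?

NOK 129,617.73

HKD 103,000.00 × 0.1803 = AUD 18,570.90
AUD 18,570.90 ÷ 1.633 = CHF 11,372.26
CHF 11,372.26 × 179.4 = JPY 2,040,183
JPY 2,040,183 ÷ 15.74 = NOK 129,617.73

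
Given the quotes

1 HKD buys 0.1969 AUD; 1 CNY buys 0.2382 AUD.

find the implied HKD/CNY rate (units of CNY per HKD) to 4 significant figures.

1 HKD × 0.1969 = 0.1969 AUD
0.1969 AUD ÷ 0.2382 = 0.826616 CNY

HKD/CNY = 0.8266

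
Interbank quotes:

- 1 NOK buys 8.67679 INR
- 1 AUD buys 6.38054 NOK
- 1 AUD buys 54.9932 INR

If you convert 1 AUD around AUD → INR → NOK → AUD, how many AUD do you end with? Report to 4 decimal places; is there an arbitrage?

0.9933 (arbitrage exists)

Around AUD → INR → NOK → AUD: 1 × 54.9932 ÷ 8.67679 ÷ 6.38054 = 0.993328
Product < 1; profitable direction is AUD → NOK → INR → AUD.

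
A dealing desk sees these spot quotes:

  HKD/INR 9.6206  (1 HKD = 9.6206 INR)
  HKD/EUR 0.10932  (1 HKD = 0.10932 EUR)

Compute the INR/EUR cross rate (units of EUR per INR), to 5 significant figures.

INR/EUR = 0.011363

1 INR ÷ 9.6206 = 0.103944 HKD
0.103944 HKD × 0.10932 = 0.0113631 EUR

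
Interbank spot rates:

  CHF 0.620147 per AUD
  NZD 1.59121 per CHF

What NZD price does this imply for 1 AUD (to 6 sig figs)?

1 AUD × 0.620147 = 0.620147 CHF
0.620147 CHF × 1.59121 = 0.986784 NZD

AUD/NZD = 0.986784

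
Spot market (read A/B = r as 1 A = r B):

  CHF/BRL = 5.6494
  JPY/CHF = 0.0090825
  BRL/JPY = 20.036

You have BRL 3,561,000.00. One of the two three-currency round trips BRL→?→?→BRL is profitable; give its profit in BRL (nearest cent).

Profit: BRL 99,924.13

Profitable loop is BRL → JPY → CHF → BRL:
BRL 3,561,000.00 × 20.036 = JPY 71,348,196
JPY 71,348,196 × 0.0090825 = CHF 648,019.99
CHF 648,019.99 × 5.6494 = BRL 3,660,924.13
Profit = BRL 3,660,924.13 − BRL 3,561,000.00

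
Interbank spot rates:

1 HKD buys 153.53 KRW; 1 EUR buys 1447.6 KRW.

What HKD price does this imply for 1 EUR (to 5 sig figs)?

1 EUR × 1447.6 = 1447.6 KRW
1447.6 KRW ÷ 153.53 = 9.42878 HKD

EUR/HKD = 9.4288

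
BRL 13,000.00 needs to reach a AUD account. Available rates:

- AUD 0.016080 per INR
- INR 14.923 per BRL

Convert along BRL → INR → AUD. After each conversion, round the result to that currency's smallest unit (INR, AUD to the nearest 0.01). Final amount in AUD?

BRL 13,000.00 × 14.923 = INR 193,999.00
INR 193,999.00 × 0.016080 = AUD 3,119.50

AUD 3,119.50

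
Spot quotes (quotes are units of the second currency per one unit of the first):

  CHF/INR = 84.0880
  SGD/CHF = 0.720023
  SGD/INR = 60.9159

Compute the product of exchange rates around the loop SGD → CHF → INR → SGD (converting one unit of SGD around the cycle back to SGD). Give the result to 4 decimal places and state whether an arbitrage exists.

0.9939 (arbitrage exists)

Around SGD → CHF → INR → SGD: 1 × 0.720023 × 84.0880 ÷ 60.9159 = 0.993916
Product < 1; profitable direction is SGD → INR → CHF → SGD.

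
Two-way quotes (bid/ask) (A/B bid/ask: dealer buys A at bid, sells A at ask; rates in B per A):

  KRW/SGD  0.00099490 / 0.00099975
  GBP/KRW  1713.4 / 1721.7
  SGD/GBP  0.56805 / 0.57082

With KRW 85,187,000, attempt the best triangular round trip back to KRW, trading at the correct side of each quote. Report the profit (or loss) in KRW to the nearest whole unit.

Best loop KRW → GBP → SGD → KRW:
KRW 85,187,000 ÷ 1721.7 (buy GBP at ask) = GBP 49,478.42
GBP 49,478.42 ÷ 0.57082 (buy SGD at ask) = SGD 86,679.55
SGD 86,679.55 ÷ 0.00099975 (buy KRW at ask) = KRW 86,701,228

Net profit: KRW 1,514,228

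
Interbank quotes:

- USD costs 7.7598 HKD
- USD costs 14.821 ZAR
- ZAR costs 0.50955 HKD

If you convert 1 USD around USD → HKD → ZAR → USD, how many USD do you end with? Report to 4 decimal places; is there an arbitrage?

Around USD → HKD → ZAR → USD: 1 × 7.7598 ÷ 0.50955 ÷ 14.821 = 1.027510
Product > 1; profitable direction is USD → HKD → ZAR → USD.

1.0275 (arbitrage exists)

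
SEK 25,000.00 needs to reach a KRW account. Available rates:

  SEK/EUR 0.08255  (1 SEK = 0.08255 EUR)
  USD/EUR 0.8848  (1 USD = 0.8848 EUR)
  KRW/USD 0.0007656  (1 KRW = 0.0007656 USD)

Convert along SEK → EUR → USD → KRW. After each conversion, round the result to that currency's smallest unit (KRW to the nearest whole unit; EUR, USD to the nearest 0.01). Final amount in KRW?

SEK 25,000.00 × 0.08255 = EUR 2,063.75
EUR 2,063.75 ÷ 0.8848 = USD 2,332.45
USD 2,332.45 ÷ 0.0007656 = KRW 3,046,565

KRW 3,046,565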